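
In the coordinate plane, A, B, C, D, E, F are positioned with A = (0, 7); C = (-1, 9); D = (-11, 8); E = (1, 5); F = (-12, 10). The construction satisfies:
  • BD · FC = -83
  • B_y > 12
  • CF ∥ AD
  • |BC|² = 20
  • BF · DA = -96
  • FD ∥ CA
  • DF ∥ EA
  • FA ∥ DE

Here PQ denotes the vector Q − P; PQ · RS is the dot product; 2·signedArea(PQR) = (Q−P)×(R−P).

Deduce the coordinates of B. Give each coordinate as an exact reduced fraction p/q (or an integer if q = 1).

1. B_x = -3  [line -11·x + 1·y + -46 = 0 ∩ |BC|² = 20]
2. B_y = 13  [line -11·x + 1·y + -46 = 0 ∩ |BC|² = 20]
   → B = (-3, 13)

B = (-3, 13)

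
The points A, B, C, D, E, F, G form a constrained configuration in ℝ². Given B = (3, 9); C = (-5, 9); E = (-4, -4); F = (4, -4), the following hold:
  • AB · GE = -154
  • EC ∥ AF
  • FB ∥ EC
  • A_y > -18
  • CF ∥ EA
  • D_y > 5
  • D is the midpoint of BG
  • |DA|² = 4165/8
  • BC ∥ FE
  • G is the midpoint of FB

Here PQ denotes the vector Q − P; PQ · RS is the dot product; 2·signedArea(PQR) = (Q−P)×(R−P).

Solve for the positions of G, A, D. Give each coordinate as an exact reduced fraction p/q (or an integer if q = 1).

1. G_x = 7/2  [G is the midpoint of FB]
2. G_y = 5/2  [G is the midpoint of FB]
   → G = (7/2, 5/2)
3. A_x = 5  [EC ∥ AF ∩ CF ∥ EA]
4. A_y = -17  [EC ∥ AF ∩ CF ∥ EA]
   → A = (5, -17)
5. D_x = 13/4  [D is the midpoint of BG]
6. D_y = 23/4  [D is the midpoint of BG]
   → D = (13/4, 23/4)

A = (5, -17)
D = (13/4, 23/4)
G = (7/2, 5/2)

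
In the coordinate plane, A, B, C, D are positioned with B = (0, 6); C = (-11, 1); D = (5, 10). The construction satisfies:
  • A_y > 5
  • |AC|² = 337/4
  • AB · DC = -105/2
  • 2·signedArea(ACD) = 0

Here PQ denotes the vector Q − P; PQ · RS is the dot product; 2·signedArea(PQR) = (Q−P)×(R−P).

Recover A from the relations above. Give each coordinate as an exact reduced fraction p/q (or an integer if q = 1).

1. A_x = -3  [2·signedArea(ACD) = 0 ∩ AB · DC = -105/2]
2. A_y = 11/2  [2·signedArea(ACD) = 0 ∩ AB · DC = -105/2]
   → A = (-3, 11/2)

A = (-3, 11/2)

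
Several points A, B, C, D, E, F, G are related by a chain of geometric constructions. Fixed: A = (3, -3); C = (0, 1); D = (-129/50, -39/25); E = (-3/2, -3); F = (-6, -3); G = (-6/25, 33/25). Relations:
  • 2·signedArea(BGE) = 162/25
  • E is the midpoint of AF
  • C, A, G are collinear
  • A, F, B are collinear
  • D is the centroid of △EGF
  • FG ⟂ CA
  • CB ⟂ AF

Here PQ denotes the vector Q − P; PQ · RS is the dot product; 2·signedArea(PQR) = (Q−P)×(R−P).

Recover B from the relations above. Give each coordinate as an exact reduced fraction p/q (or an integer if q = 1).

B = (0, -3)

1. B_x = 0  [A, F, B are collinear ∩ CB ⟂ AF]
2. B_y = -3  [A, F, B are collinear ∩ CB ⟂ AF]
   → B = (0, -3)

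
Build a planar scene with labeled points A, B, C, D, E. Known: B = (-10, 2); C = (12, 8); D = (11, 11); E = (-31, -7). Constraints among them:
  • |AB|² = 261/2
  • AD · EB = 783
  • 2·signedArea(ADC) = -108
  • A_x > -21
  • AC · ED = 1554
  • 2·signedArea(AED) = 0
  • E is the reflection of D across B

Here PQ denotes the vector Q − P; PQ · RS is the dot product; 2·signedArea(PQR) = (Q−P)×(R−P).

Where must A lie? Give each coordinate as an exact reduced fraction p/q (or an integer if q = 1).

A = (-41/2, -5/2)

1. A_x = -41/2  [2·signedArea(AED) = 0 ∩ AD · EB = 783]
2. A_y = -5/2  [2·signedArea(AED) = 0 ∩ AD · EB = 783]
   → A = (-41/2, -5/2)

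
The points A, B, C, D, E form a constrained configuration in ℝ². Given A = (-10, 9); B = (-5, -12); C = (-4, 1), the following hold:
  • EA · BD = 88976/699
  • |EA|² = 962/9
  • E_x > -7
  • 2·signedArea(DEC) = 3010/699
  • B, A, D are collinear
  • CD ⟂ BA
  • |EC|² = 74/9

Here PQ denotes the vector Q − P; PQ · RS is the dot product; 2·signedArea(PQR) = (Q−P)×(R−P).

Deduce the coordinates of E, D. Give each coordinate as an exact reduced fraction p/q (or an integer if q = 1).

D = (-1835/233, 18/233)
E = (-19/3, -2/3)

1. D_x = -1835/233  [B, A, D are collinear ∩ CD ⟂ BA]
2. D_y = 18/233  [B, A, D are collinear ∩ CD ⟂ BA]
   → D = (-1835/233, 18/233)
3. E_x = -19/3  [line 670/233·x + -2814/233·y + 7102/699 = 0 ∩ |EA|² = 962/9]
4. E_y = -2/3  [line 670/233·x + -2814/233·y + 7102/699 = 0 ∩ |EA|² = 962/9]
   → E = (-19/3, -2/3)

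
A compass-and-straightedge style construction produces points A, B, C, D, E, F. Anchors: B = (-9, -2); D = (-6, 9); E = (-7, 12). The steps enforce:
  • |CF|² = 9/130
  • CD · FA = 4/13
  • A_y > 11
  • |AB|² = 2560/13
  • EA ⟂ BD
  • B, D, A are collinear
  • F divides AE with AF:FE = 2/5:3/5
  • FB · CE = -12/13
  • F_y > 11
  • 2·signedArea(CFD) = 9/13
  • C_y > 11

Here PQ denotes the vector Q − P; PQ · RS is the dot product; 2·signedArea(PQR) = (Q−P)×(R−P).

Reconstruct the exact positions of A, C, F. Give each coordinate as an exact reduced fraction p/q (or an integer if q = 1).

1. A_x = -69/13  [B, D, A are collinear ∩ EA ⟂ BD]
2. A_y = 150/13  [B, D, A are collinear ∩ EA ⟂ BD]
   → A = (-69/13, 150/13)
3. F_x = -389/65  [F divides AE with AF:FE = 2/5:3/5]
4. F_y = 762/65  [F divides AE with AF:FE = 2/5:3/5]
   → F = (-389/65, 762/65)
5. C_x = -149/26  [2·signedArea(CFD) = 9/13 ∩ FB · CE = -12/13]
6. C_y = 303/26  [2·signedArea(CFD) = 9/13 ∩ FB · CE = -12/13]
   → C = (-149/26, 303/26)

A = (-69/13, 150/13)
C = (-149/26, 303/26)
F = (-389/65, 762/65)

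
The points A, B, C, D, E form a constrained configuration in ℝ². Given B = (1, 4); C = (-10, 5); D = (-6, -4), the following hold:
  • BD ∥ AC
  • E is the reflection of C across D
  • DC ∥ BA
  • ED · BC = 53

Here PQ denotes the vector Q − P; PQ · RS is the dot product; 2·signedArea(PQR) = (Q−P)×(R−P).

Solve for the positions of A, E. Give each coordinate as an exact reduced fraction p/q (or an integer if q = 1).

A = (-3, 13)
E = (-2, -13)

1. A_x = -3  [BD ∥ AC ∩ DC ∥ BA]
2. A_y = 13  [BD ∥ AC ∩ DC ∥ BA]
   → A = (-3, 13)
3. E_x = -2  [E is the reflection of C across D]
4. E_y = -13  [E is the reflection of C across D]
   → E = (-2, -13)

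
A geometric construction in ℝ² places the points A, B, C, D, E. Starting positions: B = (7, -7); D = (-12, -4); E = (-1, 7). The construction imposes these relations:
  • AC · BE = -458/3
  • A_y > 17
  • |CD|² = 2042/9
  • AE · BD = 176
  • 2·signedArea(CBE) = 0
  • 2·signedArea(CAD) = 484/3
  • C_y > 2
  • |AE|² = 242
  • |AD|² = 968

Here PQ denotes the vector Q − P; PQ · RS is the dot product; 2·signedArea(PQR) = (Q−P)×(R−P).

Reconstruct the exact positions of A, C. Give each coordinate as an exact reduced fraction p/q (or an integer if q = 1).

1. A_x = 10  [line 19·x + -3·y + -136 = 0 ∩ |AE|² = 242]
2. A_y = 18  [line 19·x + -3·y + -136 = 0 ∩ |AE|² = 242]
   → A = (10, 18)
3. C_x = 5/3  [2·signedArea(CBE) = 0 ∩ AC · BE = -458/3]
4. C_y = 7/3  [2·signedArea(CBE) = 0 ∩ AC · BE = -458/3]
   → C = (5/3, 7/3)

A = (10, 18)
C = (5/3, 7/3)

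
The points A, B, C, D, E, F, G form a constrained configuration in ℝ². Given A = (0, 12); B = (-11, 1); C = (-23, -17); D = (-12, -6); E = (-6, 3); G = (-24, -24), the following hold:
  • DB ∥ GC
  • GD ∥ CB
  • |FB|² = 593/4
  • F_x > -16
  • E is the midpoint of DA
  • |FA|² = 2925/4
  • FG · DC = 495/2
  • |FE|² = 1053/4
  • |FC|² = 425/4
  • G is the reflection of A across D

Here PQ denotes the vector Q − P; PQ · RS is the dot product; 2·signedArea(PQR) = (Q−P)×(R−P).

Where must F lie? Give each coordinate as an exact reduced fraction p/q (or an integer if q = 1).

F = (-15, -21/2)

1. F_x = -15  [line 11·x + 11·y + 561/2 = 0 ∩ |FA|² = 2925/4]
2. F_y = -21/2  [line 11·x + 11·y + 561/2 = 0 ∩ |FA|² = 2925/4]
   → F = (-15, -21/2)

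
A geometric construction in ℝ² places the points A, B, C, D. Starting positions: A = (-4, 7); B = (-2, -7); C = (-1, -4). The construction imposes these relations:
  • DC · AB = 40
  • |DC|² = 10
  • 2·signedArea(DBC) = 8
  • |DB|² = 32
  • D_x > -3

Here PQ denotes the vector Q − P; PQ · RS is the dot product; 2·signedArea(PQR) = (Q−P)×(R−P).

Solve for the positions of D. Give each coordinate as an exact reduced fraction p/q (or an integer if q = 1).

1. D_x = -14/5  [2·signedArea(DBC) = 8 ∩ DC · AB = 40]
2. D_y = -7/5  [2·signedArea(DBC) = 8 ∩ DC · AB = 40]
   → D = (-14/5, -7/5)

D = (-14/5, -7/5)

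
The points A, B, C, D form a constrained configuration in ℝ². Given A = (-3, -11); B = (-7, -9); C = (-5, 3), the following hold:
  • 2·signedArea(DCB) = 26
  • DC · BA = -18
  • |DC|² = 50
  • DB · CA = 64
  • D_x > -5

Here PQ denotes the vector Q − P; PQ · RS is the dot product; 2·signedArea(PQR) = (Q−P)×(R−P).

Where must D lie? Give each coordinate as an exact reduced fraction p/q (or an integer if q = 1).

D = (-4, -4)

1. D_x = -4  [2·signedArea(DCB) = 26 ∩ DC · BA = -18]
2. D_y = -4  [2·signedArea(DCB) = 26 ∩ DC · BA = -18]
   → D = (-4, -4)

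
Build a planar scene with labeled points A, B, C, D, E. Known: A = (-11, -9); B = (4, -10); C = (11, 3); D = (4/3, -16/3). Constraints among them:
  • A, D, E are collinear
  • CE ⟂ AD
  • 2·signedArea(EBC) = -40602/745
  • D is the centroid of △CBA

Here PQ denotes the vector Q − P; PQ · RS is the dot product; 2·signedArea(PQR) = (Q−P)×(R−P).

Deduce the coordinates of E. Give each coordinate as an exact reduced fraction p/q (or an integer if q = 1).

E = (9306/745, -1502/745)

1. E_x = 9306/745  [A, D, E are collinear ∩ CE ⟂ AD]
2. E_y = -1502/745  [A, D, E are collinear ∩ CE ⟂ AD]
   → E = (9306/745, -1502/745)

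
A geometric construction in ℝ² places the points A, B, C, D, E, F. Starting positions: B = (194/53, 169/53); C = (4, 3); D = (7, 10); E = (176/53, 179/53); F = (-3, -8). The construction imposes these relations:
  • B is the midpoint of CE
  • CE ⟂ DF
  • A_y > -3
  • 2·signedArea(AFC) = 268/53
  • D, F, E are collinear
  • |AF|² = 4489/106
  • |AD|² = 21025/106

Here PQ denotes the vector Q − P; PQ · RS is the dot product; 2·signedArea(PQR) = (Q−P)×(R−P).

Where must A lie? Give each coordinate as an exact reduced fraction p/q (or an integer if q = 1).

A = (17/106, -245/106)

1. A_x = 17/106  [line -11·x + 7·y + 951/53 = 0 ∩ |AF|² = 4489/106]
2. A_y = -245/106  [line -11·x + 7·y + 951/53 = 0 ∩ |AF|² = 4489/106]
   → A = (17/106, -245/106)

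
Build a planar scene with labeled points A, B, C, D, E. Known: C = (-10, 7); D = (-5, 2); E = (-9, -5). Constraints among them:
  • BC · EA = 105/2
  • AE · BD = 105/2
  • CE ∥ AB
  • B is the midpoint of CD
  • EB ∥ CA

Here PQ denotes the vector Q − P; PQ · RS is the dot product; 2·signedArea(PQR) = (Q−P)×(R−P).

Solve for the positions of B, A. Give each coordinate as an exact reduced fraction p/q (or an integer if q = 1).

A = (-17/2, 33/2)
B = (-15/2, 9/2)

1. B_x = -15/2  [B is the midpoint of CD]
2. B_y = 9/2  [B is the midpoint of CD]
   → B = (-15/2, 9/2)
3. A_x = -17/2  [CE ∥ AB ∩ EB ∥ CA]
4. A_y = 33/2  [CE ∥ AB ∩ EB ∥ CA]
   → A = (-17/2, 33/2)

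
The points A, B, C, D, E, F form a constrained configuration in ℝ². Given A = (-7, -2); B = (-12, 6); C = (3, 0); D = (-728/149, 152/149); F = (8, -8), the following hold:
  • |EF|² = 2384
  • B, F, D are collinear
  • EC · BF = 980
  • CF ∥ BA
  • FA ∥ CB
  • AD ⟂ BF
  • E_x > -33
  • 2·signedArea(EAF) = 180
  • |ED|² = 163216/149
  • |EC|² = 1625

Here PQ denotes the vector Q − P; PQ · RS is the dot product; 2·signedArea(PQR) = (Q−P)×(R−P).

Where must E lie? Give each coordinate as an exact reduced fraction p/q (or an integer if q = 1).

E = (-32, 20)

1. E_x = -32  [2·signedArea(EAF) = 180 ∩ EC · BF = 980]
2. E_y = 20  [2·signedArea(EAF) = 180 ∩ EC · BF = 980]
   → E = (-32, 20)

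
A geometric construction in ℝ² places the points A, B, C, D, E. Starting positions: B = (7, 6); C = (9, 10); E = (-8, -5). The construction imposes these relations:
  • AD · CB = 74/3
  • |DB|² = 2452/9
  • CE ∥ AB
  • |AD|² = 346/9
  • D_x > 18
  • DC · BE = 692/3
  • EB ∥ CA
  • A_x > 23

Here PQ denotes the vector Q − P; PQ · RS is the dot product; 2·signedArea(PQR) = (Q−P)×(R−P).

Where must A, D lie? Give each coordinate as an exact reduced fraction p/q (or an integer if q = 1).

A = (24, 21)
D = (19, 52/3)

1. A_x = 24  [CE ∥ AB ∩ EB ∥ CA]
2. A_y = 21  [CE ∥ AB ∩ EB ∥ CA]
   → A = (24, 21)
3. D_x = 19  [DC · BE = 692/3 ∩ AD · CB = 74/3]
4. D_y = 52/3  [DC · BE = 692/3 ∩ AD · CB = 74/3]
   → D = (19, 52/3)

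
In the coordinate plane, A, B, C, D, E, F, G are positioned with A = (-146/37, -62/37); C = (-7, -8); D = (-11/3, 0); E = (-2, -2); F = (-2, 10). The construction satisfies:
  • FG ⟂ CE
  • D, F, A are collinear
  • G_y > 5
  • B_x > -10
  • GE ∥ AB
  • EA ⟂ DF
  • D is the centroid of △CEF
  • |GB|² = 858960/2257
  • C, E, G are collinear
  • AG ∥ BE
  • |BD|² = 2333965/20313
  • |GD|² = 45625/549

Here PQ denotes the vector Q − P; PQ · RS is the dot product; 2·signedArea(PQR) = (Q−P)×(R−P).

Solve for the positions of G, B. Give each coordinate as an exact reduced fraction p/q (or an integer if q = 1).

B = (-22226/2257, -19766/2257)
G = (238/61, 310/61)

1. G_x = 238/61  [C, E, G are collinear ∩ FG ⟂ CE]
2. G_y = 310/61  [C, E, G are collinear ∩ FG ⟂ CE]
   → G = (238/61, 310/61)
3. B_x = -22226/2257  [AG ∥ BE ∩ GE ∥ AB]
4. B_y = -19766/2257  [AG ∥ BE ∩ GE ∥ AB]
   → B = (-22226/2257, -19766/2257)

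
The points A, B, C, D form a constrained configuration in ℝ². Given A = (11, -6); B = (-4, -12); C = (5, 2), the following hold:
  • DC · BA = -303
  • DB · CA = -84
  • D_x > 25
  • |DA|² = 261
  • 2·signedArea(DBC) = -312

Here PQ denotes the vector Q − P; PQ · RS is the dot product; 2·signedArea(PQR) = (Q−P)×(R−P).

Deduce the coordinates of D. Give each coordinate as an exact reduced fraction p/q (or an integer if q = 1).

1. D_x = 26  [2·signedArea(DBC) = -312 ∩ DB · CA = -84]
2. D_y = 0  [2·signedArea(DBC) = -312 ∩ DB · CA = -84]
   → D = (26, 0)

D = (26, 0)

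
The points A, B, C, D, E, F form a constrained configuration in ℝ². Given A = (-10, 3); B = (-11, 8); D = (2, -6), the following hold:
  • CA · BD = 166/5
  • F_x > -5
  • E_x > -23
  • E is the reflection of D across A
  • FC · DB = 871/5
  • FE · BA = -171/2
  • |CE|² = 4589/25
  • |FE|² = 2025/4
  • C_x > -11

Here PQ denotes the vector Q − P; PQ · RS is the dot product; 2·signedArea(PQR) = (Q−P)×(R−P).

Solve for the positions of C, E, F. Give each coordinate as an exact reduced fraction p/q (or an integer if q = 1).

1. E_x = -22  [E is the reflection of D across A]
2. E_y = 12  [E is the reflection of D across A]
   → E = (-22, 12)
3. F_x = -4  [line -1·x + 5·y + 7/2 = 0 ∩ |FE|² = 2025/4]
4. F_y = -3/2  [line -1·x + 5·y + 7/2 = 0 ∩ |FE|² = 2025/4]
   → F = (-4, -3/2)
5. C_x = -52/5  [line -13·x + 14·y + -1026/5 = 0 ∩ |CE|² = 4589/25]
6. C_y = 5  [line -13·x + 14·y + -1026/5 = 0 ∩ |CE|² = 4589/25]
   → C = (-52/5, 5)

C = (-52/5, 5)
E = (-22, 12)
F = (-4, -3/2)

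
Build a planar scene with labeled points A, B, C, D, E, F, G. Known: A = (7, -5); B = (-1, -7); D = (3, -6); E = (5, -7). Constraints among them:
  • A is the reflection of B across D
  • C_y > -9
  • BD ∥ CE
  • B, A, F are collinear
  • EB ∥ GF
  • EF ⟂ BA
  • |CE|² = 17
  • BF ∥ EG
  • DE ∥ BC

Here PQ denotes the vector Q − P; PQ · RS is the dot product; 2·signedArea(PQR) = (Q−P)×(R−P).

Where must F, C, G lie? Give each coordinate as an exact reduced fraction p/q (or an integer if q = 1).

1. F_x = 79/17  [B, A, F are collinear ∩ EF ⟂ BA]
2. F_y = -95/17  [B, A, F are collinear ∩ EF ⟂ BA]
   → F = (79/17, -95/17)
3. C_x = 1  [BD ∥ CE ∩ DE ∥ BC]
4. C_y = -8  [BD ∥ CE ∩ DE ∥ BC]
   → C = (1, -8)
5. G_x = 181/17  [EB ∥ GF ∩ BF ∥ EG]
6. G_y = -95/17  [EB ∥ GF ∩ BF ∥ EG]
   → G = (181/17, -95/17)

C = (1, -8)
F = (79/17, -95/17)
G = (181/17, -95/17)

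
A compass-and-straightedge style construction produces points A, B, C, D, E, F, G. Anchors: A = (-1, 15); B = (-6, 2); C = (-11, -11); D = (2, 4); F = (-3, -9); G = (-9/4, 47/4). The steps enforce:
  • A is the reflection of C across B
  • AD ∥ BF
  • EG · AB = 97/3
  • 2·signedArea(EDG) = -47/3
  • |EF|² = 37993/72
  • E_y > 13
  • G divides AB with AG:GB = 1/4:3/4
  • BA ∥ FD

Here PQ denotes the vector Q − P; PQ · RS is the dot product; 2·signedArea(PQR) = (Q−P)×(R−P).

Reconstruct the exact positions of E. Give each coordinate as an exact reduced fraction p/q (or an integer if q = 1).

1. E_x = -17/12  [EG · AB = 97/3 ∩ 2·signedArea(EDG) = -47/3]
2. E_y = 167/12  [EG · AB = 97/3 ∩ 2·signedArea(EDG) = -47/3]
   → E = (-17/12, 167/12)

E = (-17/12, 167/12)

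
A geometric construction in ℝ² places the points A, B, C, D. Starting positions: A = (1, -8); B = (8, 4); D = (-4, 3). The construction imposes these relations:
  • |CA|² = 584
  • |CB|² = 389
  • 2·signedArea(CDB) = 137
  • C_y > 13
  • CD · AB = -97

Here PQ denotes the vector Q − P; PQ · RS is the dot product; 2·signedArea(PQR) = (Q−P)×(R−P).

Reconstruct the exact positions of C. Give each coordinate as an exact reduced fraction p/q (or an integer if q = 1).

1. C_x = -9  [2·signedArea(CDB) = 137 ∩ CD · AB = -97]
2. C_y = 14  [2·signedArea(CDB) = 137 ∩ CD · AB = -97]
   → C = (-9, 14)

C = (-9, 14)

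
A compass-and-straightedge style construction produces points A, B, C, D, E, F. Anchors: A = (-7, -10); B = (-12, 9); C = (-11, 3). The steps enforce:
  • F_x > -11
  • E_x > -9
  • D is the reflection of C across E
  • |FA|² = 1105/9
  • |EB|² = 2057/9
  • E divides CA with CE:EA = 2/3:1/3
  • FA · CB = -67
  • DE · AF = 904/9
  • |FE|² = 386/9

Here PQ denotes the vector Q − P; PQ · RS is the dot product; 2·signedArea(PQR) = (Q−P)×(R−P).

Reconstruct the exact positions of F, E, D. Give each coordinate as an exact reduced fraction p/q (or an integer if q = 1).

1. E_x = -25/3  [E divides CA with CE:EA = 2/3:1/3]
2. E_y = -17/3  [E divides CA with CE:EA = 2/3:1/3]
   → E = (-25/3, -17/3)
3. D_x = -17/3  [D is the reflection of C across E]
4. D_y = -43/3  [D is the reflection of C across E]
   → D = (-17/3, -43/3)
5. F_x = -10  [FA · CB = -67 ∩ DE · AF = 904/9]
6. F_y = 2/3  [FA · CB = -67 ∩ DE · AF = 904/9]
   → F = (-10, 2/3)

D = (-17/3, -43/3)
E = (-25/3, -17/3)
F = (-10, 2/3)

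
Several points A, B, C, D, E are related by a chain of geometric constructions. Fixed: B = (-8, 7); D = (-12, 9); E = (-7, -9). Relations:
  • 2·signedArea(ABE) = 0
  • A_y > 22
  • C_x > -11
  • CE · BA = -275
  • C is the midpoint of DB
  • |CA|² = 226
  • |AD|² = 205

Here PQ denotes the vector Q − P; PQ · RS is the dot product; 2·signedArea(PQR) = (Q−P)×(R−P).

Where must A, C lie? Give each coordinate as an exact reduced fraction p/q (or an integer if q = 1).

A = (-9, 23)
C = (-10, 8)

1. A_x = -9  [line 16·x + 1·y + 121 = 0 ∩ |AD|² = 205]
2. A_y = 23  [line 16·x + 1·y + 121 = 0 ∩ |AD|² = 205]
   → A = (-9, 23)
3. C_x = -10  [C is the midpoint of DB]
4. C_y = 8  [C is the midpoint of DB]
   → C = (-10, 8)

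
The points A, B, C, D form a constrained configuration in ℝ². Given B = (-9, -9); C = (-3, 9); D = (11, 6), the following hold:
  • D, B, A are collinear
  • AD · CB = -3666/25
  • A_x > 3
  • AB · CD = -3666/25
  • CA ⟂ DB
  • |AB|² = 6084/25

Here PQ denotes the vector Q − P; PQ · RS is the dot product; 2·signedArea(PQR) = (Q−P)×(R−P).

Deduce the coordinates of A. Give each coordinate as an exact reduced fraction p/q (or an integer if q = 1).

1. A_x = 87/25  [D, B, A are collinear ∩ CA ⟂ DB]
2. A_y = 9/25  [D, B, A are collinear ∩ CA ⟂ DB]
   → A = (87/25, 9/25)

A = (87/25, 9/25)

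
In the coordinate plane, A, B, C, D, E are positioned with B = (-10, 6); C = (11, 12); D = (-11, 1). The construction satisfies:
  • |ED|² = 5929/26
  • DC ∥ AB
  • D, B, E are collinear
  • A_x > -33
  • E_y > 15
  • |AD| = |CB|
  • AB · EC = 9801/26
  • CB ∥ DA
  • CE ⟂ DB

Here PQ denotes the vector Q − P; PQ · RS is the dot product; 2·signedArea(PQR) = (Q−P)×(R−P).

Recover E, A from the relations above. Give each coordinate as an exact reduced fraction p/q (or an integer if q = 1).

A = (-32, -5)
E = (-209/26, 411/26)

1. E_x = -209/26  [D, B, E are collinear ∩ CE ⟂ DB]
2. E_y = 411/26  [D, B, E are collinear ∩ CE ⟂ DB]
   → E = (-209/26, 411/26)
3. A_x = -32  [DC ∥ AB ∩ CB ∥ DA]
4. A_y = -5  [DC ∥ AB ∩ CB ∥ DA]
   → A = (-32, -5)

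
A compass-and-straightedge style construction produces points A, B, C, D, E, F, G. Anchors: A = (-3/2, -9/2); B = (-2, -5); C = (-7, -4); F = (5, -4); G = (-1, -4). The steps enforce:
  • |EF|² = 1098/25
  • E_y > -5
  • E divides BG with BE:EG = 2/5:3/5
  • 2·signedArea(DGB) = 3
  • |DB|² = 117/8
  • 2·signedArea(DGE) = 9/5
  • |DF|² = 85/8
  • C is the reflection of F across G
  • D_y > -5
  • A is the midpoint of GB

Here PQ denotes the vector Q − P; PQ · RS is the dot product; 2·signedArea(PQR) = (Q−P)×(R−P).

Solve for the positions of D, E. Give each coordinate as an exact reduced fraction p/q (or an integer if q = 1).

1. D_x = 7/4  [line 1·x + -1·y + -6 = 0 ∩ |DB|² = 117/8]
2. D_y = -17/4  [line 1·x + -1·y + -6 = 0 ∩ |DB|² = 117/8]
   → D = (7/4, -17/4)
3. E_x = -8/5  [E divides BG with BE:EG = 2/5:3/5]
4. E_y = -23/5  [E divides BG with BE:EG = 2/5:3/5]
   → E = (-8/5, -23/5)

D = (7/4, -17/4)
E = (-8/5, -23/5)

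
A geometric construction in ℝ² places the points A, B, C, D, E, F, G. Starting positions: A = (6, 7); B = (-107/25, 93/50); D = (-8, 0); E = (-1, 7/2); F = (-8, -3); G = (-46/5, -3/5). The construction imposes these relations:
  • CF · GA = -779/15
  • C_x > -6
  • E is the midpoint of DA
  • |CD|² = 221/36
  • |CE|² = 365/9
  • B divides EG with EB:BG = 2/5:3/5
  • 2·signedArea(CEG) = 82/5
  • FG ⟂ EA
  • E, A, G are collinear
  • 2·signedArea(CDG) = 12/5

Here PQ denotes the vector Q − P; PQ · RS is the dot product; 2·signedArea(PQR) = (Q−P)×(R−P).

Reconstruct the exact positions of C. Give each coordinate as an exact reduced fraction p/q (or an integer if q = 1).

1. C_x = -17/3  [2·signedArea(CDG) = 12/5 ∩ CF · GA = -779/15]
2. C_y = -5/6  [2·signedArea(CDG) = 12/5 ∩ CF · GA = -779/15]
   → C = (-17/3, -5/6)

C = (-17/3, -5/6)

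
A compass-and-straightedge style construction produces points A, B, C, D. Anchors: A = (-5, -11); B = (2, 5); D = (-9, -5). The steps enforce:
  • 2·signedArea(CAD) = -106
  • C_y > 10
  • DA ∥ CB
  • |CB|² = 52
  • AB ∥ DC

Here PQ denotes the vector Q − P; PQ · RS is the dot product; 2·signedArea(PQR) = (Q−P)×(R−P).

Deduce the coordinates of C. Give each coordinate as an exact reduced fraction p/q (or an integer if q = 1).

1. C_x = -2  [DA ∥ CB ∩ AB ∥ DC]
2. C_y = 11  [DA ∥ CB ∩ AB ∥ DC]
   → C = (-2, 11)

C = (-2, 11)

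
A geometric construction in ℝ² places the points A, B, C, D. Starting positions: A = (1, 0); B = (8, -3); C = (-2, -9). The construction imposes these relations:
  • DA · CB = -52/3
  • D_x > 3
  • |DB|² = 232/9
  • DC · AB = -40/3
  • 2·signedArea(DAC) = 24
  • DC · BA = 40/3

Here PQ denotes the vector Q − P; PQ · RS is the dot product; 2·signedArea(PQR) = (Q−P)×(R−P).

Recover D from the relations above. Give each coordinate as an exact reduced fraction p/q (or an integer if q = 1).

D = (10/3, -1)

1. D_x = 10/3  [DC · BA = 40/3 ∩ 2·signedArea(DAC) = 24]
2. D_y = -1  [DC · BA = 40/3 ∩ 2·signedArea(DAC) = 24]
   → D = (10/3, -1)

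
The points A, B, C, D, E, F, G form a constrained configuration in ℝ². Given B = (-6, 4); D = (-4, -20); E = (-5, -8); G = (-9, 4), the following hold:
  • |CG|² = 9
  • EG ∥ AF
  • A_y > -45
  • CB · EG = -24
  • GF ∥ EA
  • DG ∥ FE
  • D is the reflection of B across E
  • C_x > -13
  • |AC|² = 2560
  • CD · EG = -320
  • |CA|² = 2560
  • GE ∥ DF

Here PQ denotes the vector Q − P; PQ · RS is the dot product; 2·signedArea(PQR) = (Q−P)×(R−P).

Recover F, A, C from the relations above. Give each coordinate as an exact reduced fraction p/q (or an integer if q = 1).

1. F_x = 0  [DG ∥ FE ∩ GE ∥ DF]
2. F_y = -32  [DG ∥ FE ∩ GE ∥ DF]
   → F = (0, -32)
3. A_x = 4  [EG ∥ AF ∩ GF ∥ EA]
4. A_y = -44  [EG ∥ AF ∩ GF ∥ EA]
   → A = (4, -44)
5. C_x = -12  [line 4·x + -12·y + 96 = 0 ∩ |CA|² = 2560]
6. C_y = 4  [line 4·x + -12·y + 96 = 0 ∩ |CA|² = 2560]
   → C = (-12, 4)

A = (4, -44)
C = (-12, 4)
F = (0, -32)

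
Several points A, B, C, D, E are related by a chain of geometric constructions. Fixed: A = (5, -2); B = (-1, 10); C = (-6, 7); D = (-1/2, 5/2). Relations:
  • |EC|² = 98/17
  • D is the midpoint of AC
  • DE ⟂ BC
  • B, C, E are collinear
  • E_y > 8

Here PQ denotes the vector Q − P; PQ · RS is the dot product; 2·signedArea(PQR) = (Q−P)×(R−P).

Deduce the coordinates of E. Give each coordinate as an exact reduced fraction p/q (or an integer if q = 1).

E = (-67/17, 140/17)

1. E_x = -67/17  [B, C, E are collinear ∩ DE ⟂ BC]
2. E_y = 140/17  [B, C, E are collinear ∩ DE ⟂ BC]
   → E = (-67/17, 140/17)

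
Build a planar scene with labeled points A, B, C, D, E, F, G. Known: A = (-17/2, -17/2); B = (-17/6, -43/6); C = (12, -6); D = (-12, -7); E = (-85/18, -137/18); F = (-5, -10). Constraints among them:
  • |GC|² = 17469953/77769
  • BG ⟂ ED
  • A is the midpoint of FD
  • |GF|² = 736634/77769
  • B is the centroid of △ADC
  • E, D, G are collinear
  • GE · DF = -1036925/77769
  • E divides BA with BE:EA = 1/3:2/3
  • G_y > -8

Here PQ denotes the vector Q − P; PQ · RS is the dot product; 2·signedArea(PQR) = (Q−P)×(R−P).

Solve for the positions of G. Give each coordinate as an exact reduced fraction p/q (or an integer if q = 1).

1. G_x = -74752/25923  [E, D, G are collinear ∩ BG ⟂ ED]
2. G_y = -201305/25923  [E, D, G are collinear ∩ BG ⟂ ED]
   → G = (-74752/25923, -201305/25923)

G = (-74752/25923, -201305/25923)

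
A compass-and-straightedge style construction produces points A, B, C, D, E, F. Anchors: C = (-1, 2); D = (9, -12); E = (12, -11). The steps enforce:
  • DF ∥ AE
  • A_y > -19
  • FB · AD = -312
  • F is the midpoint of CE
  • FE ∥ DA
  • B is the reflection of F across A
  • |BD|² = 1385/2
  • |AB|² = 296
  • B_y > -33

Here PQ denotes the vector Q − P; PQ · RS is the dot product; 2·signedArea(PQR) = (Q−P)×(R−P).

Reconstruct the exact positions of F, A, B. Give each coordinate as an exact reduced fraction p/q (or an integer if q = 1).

A = (31/2, -37/2)
B = (51/2, -65/2)
F = (11/2, -9/2)

1. F_x = 11/2  [F is the midpoint of CE]
2. F_y = -9/2  [F is the midpoint of CE]
   → F = (11/2, -9/2)
3. A_x = 31/2  [DF ∥ AE ∩ FE ∥ DA]
4. A_y = -37/2  [DF ∥ AE ∩ FE ∥ DA]
   → A = (31/2, -37/2)
5. B_x = 51/2  [B is the reflection of F across A]
6. B_y = -65/2  [B is the reflection of F across A]
   → B = (51/2, -65/2)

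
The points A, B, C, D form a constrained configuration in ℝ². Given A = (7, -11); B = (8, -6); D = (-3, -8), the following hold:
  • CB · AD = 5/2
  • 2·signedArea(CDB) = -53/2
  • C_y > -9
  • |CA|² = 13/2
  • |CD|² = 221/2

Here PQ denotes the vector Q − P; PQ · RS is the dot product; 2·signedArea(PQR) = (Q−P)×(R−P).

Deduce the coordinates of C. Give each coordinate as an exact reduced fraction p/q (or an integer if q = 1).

1. C_x = 15/2  [CB · AD = 5/2 ∩ 2·signedArea(CDB) = -53/2]
2. C_y = -17/2  [CB · AD = 5/2 ∩ 2·signedArea(CDB) = -53/2]
   → C = (15/2, -17/2)

C = (15/2, -17/2)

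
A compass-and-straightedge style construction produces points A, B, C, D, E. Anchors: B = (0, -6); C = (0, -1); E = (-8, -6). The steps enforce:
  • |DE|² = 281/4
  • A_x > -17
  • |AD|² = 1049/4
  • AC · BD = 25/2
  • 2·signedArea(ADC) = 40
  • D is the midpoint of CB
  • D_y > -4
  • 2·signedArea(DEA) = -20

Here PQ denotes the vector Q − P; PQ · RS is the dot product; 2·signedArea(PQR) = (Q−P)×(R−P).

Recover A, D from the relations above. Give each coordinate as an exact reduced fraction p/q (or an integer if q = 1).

1. D_x = 0  [D is the midpoint of CB]
2. D_y = -7/2  [D is the midpoint of CB]
   → D = (0, -7/2)
3. A_x = -16  [2·signedArea(ADC) = 40 ∩ 2·signedArea(DEA) = -20]
4. A_y = -6  [2·signedArea(ADC) = 40 ∩ 2·signedArea(DEA) = -20]
   → A = (-16, -6)

A = (-16, -6)
D = (0, -7/2)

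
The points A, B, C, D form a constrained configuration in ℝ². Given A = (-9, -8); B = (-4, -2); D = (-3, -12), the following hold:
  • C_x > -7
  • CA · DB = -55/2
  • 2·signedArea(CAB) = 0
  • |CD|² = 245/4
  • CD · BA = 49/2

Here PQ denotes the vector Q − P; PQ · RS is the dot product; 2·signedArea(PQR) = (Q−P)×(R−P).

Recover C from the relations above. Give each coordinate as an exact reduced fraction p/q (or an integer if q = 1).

C = (-13/2, -5)

1. C_x = -13/2  [2·signedArea(CAB) = 0 ∩ CD · BA = 49/2]
2. C_y = -5  [2·signedArea(CAB) = 0 ∩ CD · BA = 49/2]
   → C = (-13/2, -5)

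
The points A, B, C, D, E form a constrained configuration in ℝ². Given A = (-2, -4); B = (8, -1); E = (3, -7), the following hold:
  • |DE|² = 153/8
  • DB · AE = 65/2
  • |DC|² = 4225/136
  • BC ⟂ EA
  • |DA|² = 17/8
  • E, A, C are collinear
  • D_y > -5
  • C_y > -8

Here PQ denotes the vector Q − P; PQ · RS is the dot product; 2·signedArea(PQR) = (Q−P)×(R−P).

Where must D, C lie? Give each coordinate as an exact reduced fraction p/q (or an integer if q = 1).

1. D_x = -3/4  [line -5·x + 3·y + 21/2 = 0 ∩ |DA|² = 17/8]
2. D_y = -19/4  [line -5·x + 3·y + 21/2 = 0 ∩ |DA|² = 17/8]
   → D = (-3/4, -19/4)
3. C_x = 137/34  [E, A, C are collinear ∩ BC ⟂ EA]
4. C_y = -259/34  [E, A, C are collinear ∩ BC ⟂ EA]
   → C = (137/34, -259/34)

C = (137/34, -259/34)
D = (-3/4, -19/4)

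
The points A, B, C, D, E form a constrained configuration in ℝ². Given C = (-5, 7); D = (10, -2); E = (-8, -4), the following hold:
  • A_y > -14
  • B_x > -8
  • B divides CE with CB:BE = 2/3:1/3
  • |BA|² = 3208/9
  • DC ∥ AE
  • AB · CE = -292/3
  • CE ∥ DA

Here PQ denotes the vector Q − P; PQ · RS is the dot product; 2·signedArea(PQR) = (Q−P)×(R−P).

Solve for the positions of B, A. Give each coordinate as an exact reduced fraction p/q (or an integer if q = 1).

A = (7, -13)
B = (-7, -1/3)

1. B_x = -7  [B divides CE with CB:BE = 2/3:1/3]
2. B_y = -1/3  [B divides CE with CB:BE = 2/3:1/3]
   → B = (-7, -1/3)
3. A_x = 7  [DC ∥ AE ∩ CE ∥ DA]
4. A_y = -13  [DC ∥ AE ∩ CE ∥ DA]
   → A = (7, -13)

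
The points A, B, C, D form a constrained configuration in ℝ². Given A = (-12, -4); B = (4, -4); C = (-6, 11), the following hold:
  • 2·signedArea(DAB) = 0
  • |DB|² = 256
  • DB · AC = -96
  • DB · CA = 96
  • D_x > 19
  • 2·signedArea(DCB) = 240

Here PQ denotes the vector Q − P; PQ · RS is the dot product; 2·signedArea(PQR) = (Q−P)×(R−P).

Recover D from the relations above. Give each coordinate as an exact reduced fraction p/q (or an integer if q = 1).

1. D_x = 20  [2·signedArea(DAB) = 0 ∩ 2·signedArea(DCB) = 240]
2. D_y = -4  [2·signedArea(DAB) = 0 ∩ 2·signedArea(DCB) = 240]
   → D = (20, -4)

D = (20, -4)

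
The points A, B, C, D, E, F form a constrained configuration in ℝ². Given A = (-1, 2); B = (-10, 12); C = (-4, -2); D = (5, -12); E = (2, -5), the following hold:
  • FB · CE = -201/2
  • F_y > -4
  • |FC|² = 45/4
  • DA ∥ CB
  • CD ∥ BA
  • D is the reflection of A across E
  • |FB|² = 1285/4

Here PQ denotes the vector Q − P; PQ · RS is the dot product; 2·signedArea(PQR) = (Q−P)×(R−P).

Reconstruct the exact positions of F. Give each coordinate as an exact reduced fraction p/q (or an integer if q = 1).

F = (-1, -7/2)

1. F_x = -1  [line -6·x + 3·y + 9/2 = 0 ∩ |FC|² = 45/4]
2. F_y = -7/2  [line -6·x + 3·y + 9/2 = 0 ∩ |FC|² = 45/4]
   → F = (-1, -7/2)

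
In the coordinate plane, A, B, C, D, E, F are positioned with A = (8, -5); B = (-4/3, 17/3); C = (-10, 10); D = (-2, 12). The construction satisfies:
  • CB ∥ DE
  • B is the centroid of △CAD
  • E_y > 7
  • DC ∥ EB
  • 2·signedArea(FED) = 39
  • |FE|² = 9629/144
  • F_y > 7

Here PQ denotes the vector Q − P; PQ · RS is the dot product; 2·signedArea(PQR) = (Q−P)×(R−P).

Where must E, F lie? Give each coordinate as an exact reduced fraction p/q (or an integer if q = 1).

1. E_x = 20/3  [DC ∥ EB ∩ CB ∥ DE]
2. E_y = 23/3  [DC ∥ EB ∩ CB ∥ DE]
   → E = (20/3, 23/3)
3. F_x = -3/2  [line -13/3·x + -26/3·y + 169/3 = 0 ∩ |FE|² = 9629/144]
4. F_y = 29/4  [line -13/3·x + -26/3·y + 169/3 = 0 ∩ |FE|² = 9629/144]
   → F = (-3/2, 29/4)

E = (20/3, 23/3)
F = (-3/2, 29/4)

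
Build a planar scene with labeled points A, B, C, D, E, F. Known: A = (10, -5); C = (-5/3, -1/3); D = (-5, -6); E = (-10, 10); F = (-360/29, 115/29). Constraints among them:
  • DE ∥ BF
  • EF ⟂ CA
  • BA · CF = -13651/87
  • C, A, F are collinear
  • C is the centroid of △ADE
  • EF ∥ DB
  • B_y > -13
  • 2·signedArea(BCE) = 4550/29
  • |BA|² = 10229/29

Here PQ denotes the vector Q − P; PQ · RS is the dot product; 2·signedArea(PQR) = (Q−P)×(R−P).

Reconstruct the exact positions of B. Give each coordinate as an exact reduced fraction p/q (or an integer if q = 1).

1. B_x = -215/29  [DE ∥ BF ∩ EF ∥ DB]
2. B_y = -349/29  [DE ∥ BF ∩ EF ∥ DB]
   → B = (-215/29, -349/29)

B = (-215/29, -349/29)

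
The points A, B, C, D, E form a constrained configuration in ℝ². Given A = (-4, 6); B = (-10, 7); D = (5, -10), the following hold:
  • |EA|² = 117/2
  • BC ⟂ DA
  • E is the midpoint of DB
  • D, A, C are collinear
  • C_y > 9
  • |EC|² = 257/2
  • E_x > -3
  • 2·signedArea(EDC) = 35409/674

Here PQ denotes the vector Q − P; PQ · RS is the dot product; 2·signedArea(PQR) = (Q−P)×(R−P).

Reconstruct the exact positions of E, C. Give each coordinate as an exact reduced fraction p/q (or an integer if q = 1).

1. E_x = -5/2  [E is the midpoint of DB]
2. E_y = -3/2  [E is the midpoint of DB]
   → E = (-5/2, -3/2)
3. C_x = -1978/337  [D, A, C are collinear ∩ BC ⟂ DA]
4. C_y = 3142/337  [D, A, C are collinear ∩ BC ⟂ DA]
   → C = (-1978/337, 3142/337)

C = (-1978/337, 3142/337)
E = (-5/2, -3/2)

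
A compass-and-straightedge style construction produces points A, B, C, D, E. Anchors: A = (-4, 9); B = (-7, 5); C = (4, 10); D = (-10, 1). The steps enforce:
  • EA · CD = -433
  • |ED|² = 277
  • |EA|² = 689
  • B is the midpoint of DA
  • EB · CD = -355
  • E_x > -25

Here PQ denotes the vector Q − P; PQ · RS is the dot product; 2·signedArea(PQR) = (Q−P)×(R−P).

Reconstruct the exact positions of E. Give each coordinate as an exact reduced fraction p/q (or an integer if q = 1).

1. E_x = -24  [line 14·x + 9·y + 408 = 0 ∩ |EA|² = 689]
2. E_y = -8  [line 14·x + 9·y + 408 = 0 ∩ |EA|² = 689]
   → E = (-24, -8)

E = (-24, -8)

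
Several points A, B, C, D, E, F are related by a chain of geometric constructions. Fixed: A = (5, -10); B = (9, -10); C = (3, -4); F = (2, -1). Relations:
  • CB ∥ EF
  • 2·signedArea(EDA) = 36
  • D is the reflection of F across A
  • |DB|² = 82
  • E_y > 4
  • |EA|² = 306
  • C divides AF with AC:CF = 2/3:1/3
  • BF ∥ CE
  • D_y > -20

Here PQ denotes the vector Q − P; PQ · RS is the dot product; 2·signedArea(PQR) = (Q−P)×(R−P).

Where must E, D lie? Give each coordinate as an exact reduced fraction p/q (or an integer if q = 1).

1. E_x = -4  [CB ∥ EF ∩ BF ∥ CE]
2. E_y = 5  [CB ∥ EF ∩ BF ∥ CE]
   → E = (-4, 5)
3. D_x = 8  [D is the reflection of F across A]
4. D_y = -19  [D is the reflection of F across A]
   → D = (8, -19)

D = (8, -19)
E = (-4, 5)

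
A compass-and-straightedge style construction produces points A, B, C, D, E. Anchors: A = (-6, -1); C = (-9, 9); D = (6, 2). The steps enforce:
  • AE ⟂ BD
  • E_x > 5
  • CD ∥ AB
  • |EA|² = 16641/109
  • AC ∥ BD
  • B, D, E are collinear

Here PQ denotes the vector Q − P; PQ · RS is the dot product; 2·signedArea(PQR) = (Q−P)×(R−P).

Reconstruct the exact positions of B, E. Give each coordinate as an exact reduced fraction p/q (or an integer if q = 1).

B = (9, -8)
E = (636/109, 278/109)

1. B_x = 9  [AC ∥ BD ∩ CD ∥ AB]
2. B_y = -8  [AC ∥ BD ∩ CD ∥ AB]
   → B = (9, -8)
3. E_x = 636/109  [B, D, E are collinear ∩ AE ⟂ BD]
4. E_y = 278/109  [B, D, E are collinear ∩ AE ⟂ BD]
   → E = (636/109, 278/109)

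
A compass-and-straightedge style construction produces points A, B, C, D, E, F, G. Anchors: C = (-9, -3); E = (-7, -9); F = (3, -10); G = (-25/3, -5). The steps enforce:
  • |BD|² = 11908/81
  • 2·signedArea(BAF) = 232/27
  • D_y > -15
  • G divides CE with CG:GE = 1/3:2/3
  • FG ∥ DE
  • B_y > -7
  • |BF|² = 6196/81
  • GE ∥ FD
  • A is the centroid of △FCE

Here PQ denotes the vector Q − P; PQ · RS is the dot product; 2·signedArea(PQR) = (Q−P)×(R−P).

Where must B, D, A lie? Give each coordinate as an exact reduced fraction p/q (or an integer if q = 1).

1. D_x = 13/3  [FG ∥ DE ∩ GE ∥ FD]
2. D_y = -14  [FG ∥ DE ∩ GE ∥ FD]
   → D = (13/3, -14)
3. A_x = -13/3  [A is the centroid of △FCE]
4. A_y = -22/3  [A is the centroid of △FCE]
   → A = (-13/3, -22/3)
5. B_x = -43/9  [line 8/3·x + 22/3·y + 1532/27 = 0 ∩ |BF|² = 6196/81]
6. B_y = -6  [line 8/3·x + 22/3·y + 1532/27 = 0 ∩ |BF|² = 6196/81]
   → B = (-43/9, -6)

A = (-13/3, -22/3)
B = (-43/9, -6)
D = (13/3, -14)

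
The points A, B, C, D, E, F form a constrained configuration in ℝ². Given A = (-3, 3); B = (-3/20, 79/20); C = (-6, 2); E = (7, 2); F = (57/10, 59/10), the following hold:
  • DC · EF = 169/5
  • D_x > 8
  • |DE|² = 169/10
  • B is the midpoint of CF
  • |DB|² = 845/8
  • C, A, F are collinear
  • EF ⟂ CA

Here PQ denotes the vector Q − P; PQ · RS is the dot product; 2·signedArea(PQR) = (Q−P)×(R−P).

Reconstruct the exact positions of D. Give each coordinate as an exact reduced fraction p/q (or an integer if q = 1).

1. D_x = 83/10  [line 13/10·x + -39/10·y + -91/5 = 0 ∩ |DB|² = 845/8]
2. D_y = -19/10  [line 13/10·x + -39/10·y + -91/5 = 0 ∩ |DB|² = 845/8]
   → D = (83/10, -19/10)

D = (83/10, -19/10)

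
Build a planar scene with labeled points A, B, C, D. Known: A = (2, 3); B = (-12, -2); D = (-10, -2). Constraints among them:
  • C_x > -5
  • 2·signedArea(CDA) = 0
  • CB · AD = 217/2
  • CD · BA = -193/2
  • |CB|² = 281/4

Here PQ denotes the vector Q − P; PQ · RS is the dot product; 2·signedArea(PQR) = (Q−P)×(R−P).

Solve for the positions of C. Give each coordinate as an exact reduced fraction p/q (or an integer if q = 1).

C = (-4, 1/2)

1. C_x = -4  [2·signedArea(CDA) = 0 ∩ CD · BA = -193/2]
2. C_y = 1/2  [2·signedArea(CDA) = 0 ∩ CD · BA = -193/2]
   → C = (-4, 1/2)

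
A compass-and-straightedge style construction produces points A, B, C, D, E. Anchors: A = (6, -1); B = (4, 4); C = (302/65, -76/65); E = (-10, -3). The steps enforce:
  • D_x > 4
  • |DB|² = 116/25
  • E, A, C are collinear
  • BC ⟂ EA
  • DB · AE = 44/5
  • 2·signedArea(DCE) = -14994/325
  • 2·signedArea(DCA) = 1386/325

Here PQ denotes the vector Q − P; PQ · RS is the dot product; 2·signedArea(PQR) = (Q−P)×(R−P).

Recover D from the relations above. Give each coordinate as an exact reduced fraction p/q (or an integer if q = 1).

D = (24/5, 2)

1. D_x = 24/5  [2·signedArea(DCE) = -14994/325 ∩ DB · AE = 44/5]
2. D_y = 2  [2·signedArea(DCE) = -14994/325 ∩ DB · AE = 44/5]
   → D = (24/5, 2)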